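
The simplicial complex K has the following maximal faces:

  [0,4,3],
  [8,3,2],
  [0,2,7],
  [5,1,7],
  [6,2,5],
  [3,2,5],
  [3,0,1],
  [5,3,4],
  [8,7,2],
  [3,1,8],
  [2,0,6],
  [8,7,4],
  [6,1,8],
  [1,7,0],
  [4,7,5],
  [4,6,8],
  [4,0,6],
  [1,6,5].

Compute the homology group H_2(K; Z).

H_2 = Z.

K has 9 vertices, 27 edges, 18 triangles.
rank ∂_2 = 17, rank ∂_3 = 0 ⇒ b_2 = 18 − 17 − 0 = 1. So H_2 = Z.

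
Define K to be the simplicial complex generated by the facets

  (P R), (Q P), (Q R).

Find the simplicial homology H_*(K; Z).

K has 3 vertices, 3 edges.
rank ∂_0 = 0, rank ∂_1 = 2 ⇒ b_0 = 3 − 0 − 2 = 1; all invariant factors of ∂_1 are 1 so no torsion. So H_0 = Z.
rank ∂_1 = 2, rank ∂_2 = 0 ⇒ b_1 = 3 − 2 − 0 = 1. So H_1 = Z.

H_0 ≅ Z,  H_1 ≅ Z.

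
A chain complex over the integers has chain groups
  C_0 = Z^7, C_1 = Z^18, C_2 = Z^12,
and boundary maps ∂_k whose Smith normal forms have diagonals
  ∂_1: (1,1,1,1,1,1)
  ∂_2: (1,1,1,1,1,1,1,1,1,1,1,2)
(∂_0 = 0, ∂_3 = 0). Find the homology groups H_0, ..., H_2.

H_0 ≅ Z,  H_1 ≅ Z/2,  H_2 = 0.

H_0: b_0 = 7 − 0 − 6 = 1; torsion from ∂_1 factors > 1: none. So H_0 ≅ Z.
H_1: b_1 = 18 − 6 − 12 = 0; torsion from ∂_2 factors > 1: [2]. So H_1 ≅ Z/2.
H_2: b_2 = 12 − 12 − 0 = 0; torsion from ∂_3 factors > 1: none. So H_2 ≅ 0.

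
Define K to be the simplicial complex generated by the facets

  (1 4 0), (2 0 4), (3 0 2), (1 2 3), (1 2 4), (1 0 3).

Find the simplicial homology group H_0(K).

Take the total order 0 < 1 < 2 < 3 < 4 on the vertex set. Then K (dimension 2) consists of the simplices:

  0-simplices (5): [0], [1], [2], [3], [4]
  1-simplices (9): [0,1], [0,2], [0,3], [0,4], [1,2], [1,3], [1,4], [2,3], [2,4]
  2-simplices (6): [0,1,3], [0,1,4], [0,2,3], [0,2,4], [1,2,3], [1,2,4]

Hence C_0 ≅ Z^5, C_1 ≅ Z^9, C_2 ≅ Z^6.

Boundary ∂_1: C_1 → C_0 sends each edge [p,q] (with p < q) to q − p.
The resulting 5×9 matrix has rank 4, and its Smith normal form has invariant factors (1,1,1,1).

The boundary map ∂_2: C_2 → C_1 acts by ∂[p,q,r] = [q,r] − [p,r] + [p,q]. For instance
  ∂[0,2,3] = [2,3] − [0,3] + [0,2],
  ∂[1,2,4] = [2,4] − [1,4] + [1,2].
As a 9×6 matrix over Z this has rank 5, with invariant factors (1,1,1,1,1).

Now H_k = ker ∂_k / im ∂_{k+1}, so:

  H_0: rank C_0 − rank ∂_1 = 5 − 4 = 1, and the invariant factors of ∂_1 are all 1, so H_0 ≅ Z.

(K is a triangulation of the 2-sphere S^2.)

H_0 ≅ Z.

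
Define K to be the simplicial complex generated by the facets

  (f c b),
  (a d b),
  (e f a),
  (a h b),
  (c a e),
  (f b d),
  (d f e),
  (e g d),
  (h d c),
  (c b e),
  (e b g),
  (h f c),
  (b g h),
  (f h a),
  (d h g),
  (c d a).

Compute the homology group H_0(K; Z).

H_0 ≅ Z.

K has 8 vertices, 24 edges, 16 triangles.
rank ∂_0 = 0, rank ∂_1 = 7 ⇒ b_0 = 8 − 0 − 7 = 1; all invariant factors of ∂_1 are 1 so no torsion. So H_0 ≅ Z.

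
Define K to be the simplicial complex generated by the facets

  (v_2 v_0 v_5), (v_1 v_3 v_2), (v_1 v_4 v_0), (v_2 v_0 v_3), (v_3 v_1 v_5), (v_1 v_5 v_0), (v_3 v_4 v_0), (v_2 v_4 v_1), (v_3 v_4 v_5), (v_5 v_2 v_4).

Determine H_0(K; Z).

H_0 ≅ Z.

K has 6 vertices, 15 edges, 10 triangles.
rank ∂_0 = 0, rank ∂_1 = 5 ⇒ b_0 = 6 − 0 − 5 = 1; all invariant factors of ∂_1 are 1 so no torsion. So H_0 = Z.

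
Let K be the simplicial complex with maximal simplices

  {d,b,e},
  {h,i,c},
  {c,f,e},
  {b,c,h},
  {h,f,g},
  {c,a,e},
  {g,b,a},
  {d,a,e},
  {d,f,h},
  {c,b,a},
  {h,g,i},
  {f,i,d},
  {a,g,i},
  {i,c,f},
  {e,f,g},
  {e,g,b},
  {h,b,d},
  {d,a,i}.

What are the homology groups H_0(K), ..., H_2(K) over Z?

H_0 ≅ Z,  H_1 ≅ Z ⊕ Z/2Z,  H_2 = 0.

Take the total order a < b < c < d < e < f < g < h < i on the vertex set. Then K (dimension 2) consists of the simplices:

  0-simplices (9): a, b, c, d, e, f, g, h, i
  1-simplices (27): ab, ac, ad, ae, ag, ai, bc, bd, be, bg, bh, ce, cf, ch, ci, de, df, dh, di, ef, eg, fg, fh, fi, gh, gi, hi
  2-simplices (18): abc, abg, ace, ade, adi, agi, bch, bde, bdh, beg, cef, cfi, chi, dfh, dfi, efg, fgh, ghi

giving chain groups C_0 ≅ Z^9, C_1 ≅ Z^27, C_2 ≅ Z^18.

∂_1: C_1 → C_0 is given by ∂[p,q] = [q] − [p]. For instance
  ∂bd = d − b.
The resulting 9×27 matrix has rank 8, and its Smith normal form has invariant factors (1,1,1,1,1,1,1,1).

The boundary map ∂_2: C_2 → C_1 acts by ∂[p,q,r] = [q,r] − [p,r] + [p,q]. For instance
  ∂dfi = fi − di + df,
  ∂efg = fg − eg + ef.
The resulting 27×18 matrix has rank 18, and its Smith normal form has invariant factors (1,1,1,1,1,1,1,1,1,1,1,1,1,1,1,1,1,2).

From H_k ≅ ker(∂_k) / im(∂_{k+1}) we obtain:

  H_0: rank C_0 − rank ∂_1 = 9 − 8 = 1, and the invariant factors of ∂_1 are all 1, so H_0 ≅ Z.
  H_1: rank ker ∂_1 − rank ∂_2 = (27 − 8) − 18 = 1, and ∂_2 has invariant factor 2 > 1, so H_1 ≅ Z ⊕ Z/2Z.
  H_2: rank ker ∂_2 − rank ∂_3 = (18 − 18) − 0 = 0, and there is no ∂_3, so H_2 ≅ 0.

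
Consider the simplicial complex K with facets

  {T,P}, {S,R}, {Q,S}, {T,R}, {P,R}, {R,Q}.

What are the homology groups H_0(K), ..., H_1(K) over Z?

H_0 = Z,  H_1 = Z^2.

We work with the vertex ordering P < Q < R < S < T. The simplices of K, each written with vertices in increasing order, are:

  0-simplices (5): P, Q, R, S, T
  1-simplices (6): PR, PT, QR, QS, RS, RT

so the chain groups are C_0 ≅ Z^5, C_1 ≅ Z^6.

∂_1: C_1 → C_0 sends each edge [p,q] (with p < q) to q − p.
The 5×6 boundary matrix has rank 4 and Smith normal form diag(1,1,1,1).

Computing H_k = (kernel of ∂_k) / (image of ∂_{k+1}):

  H_0: rank C_0 − rank ∂_1 = 5 − 4 = 1, and the invariant factors of ∂_1 are all 1, so H_0 = Z.
  H_1: rank ker ∂_1 − rank ∂_2 = (6 − 4) − 0 = 2, and there is no ∂_2, so H_1 = Z^2.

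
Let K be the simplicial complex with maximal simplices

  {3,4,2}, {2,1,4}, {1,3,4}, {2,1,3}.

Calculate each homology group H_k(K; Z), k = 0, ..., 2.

H_0 = Z,  H_1 = 0,  H_2 = Z.

K has 4 vertices, 6 edges, 4 triangles.
rank ∂_0 = 0, rank ∂_1 = 3 ⇒ b_0 = 4 − 0 − 3 = 1; all invariant factors of ∂_1 are 1 so no torsion. So H_0 = Z.
rank ∂_1 = 3, rank ∂_2 = 3 ⇒ b_1 = 6 − 3 − 3 = 0; all invariant factors of ∂_2 are 1 so no torsion. So H_1 = 0.
rank ∂_2 = 3, rank ∂_3 = 0 ⇒ b_2 = 4 − 3 − 0 = 1. So H_2 = Z.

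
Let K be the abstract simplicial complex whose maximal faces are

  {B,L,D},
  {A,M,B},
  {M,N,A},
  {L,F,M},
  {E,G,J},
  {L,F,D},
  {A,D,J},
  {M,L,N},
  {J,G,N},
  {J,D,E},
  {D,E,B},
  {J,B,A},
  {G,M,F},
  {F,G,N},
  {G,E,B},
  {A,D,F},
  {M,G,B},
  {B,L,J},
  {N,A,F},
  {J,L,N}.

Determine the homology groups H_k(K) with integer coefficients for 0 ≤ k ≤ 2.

Fix the vertex order A < B < D < E < F < G < J < L < M < N and write every simplex with vertices in increasing order. Then dim K = 2 and the simplices of K are:

  0-simplices (10): A, B, D, E, F, G, J, L, M, N
  1-simplices (30): AB, AD, AF, AJ, AM, AN, BD, BE, BG, BJ, BL, BM, DE, DF, DJ, DL, EG, EJ, FG, FL, FM, FN, GJ, GM, GN, JL, JN, LM, LN, MN
  2-simplices (20): ABJ, ABM, ADF, ADJ, AFN, AMN, BDE, BDL, BEG, BGM, BJL, DEJ, DFL, EGJ, FGM, FGN, FLM, GJN, JLN, LMN

giving chain groups C_0 ≅ Z^10, C_1 ≅ Z^30, C_2 ≅ Z^20.

Boundary ∂_1: C_1 → C_0 maps an edge to its endpoints' difference, ∂[p,q] = q − p.
This gives a 10×30 integer matrix of rank 9; reducing to Smith normal form yields diagonal entries (1,1,1,1,1,1,1,1,1).

The boundary map ∂_2: C_2 → C_1 sends each 2-simplex [p,q,r] to [q,r] − [p,r] + [p,q]. For instance
  ∂AMN = MN − AN + AM,
  ∂EGJ = GJ − EJ + EG.
The 30×20 boundary matrix has rank 20 and Smith normal form diag(1,1,1,1,1,1,1,1,1,1,1,1,1,1,1,1,1,1,1,2).

Computing H_k = (kernel of ∂_k) / (image of ∂_{k+1}):

  H_0: rank C_0 − rank ∂_1 = 10 − 9 = 1, and the invariant factors of ∂_1 are all 1, so H_0 = Z.
  H_1: rank ker ∂_1 − rank ∂_2 = (30 − 9) − 20 = 1, and ∂_2 has invariant factor 2 > 1, so H_1 = Z ⊕ Z/2.
  H_2: rank ker ∂_2 − rank ∂_3 = (20 − 20) − 0 = 0, and there is no ∂_3, so H_2 = 0.

H_0 ≅ Z,  H_1 ≅ Z ⊕ Z/2,  H_2 = 0.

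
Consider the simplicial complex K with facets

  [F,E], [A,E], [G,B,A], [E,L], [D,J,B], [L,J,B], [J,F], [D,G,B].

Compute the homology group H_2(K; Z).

H_2 ≅ 0.

We work with the vertex ordering A < B < D < E < F < G < J < L. The simplices of K, each written with vertices in increasing order, are:

  0-simplices (8): A, B, D, E, F, G, J, L
  1-simplices (13): AB, AE, AG, BD, BG, BJ, BL, DG, DJ, EF, EL, FJ, JL
  2-simplices (4): ABG, BDG, BDJ, BJL

so the chain groups are C_0 ≅ Z^8, C_1 ≅ Z^13, C_2 ≅ Z^4.

The boundary map ∂_1: C_1 → C_0 maps an edge to its endpoints' difference, ∂[p,q] = q − p.
The 8×13 boundary matrix has rank 7 and Smith normal form diag(1,1,1,1,1,1,1).

∂_2: C_2 → C_1 maps a triangle to the signed sum of its edges. For instance
  ∂BDJ = DJ − BJ + BD,
  ∂ABG = BG − AG + AB.
This gives a 13×4 integer matrix of rank 4; reducing to Smith normal form yields diagonal entries (1,1,1,1).

Now H_k = ker ∂_k / im ∂_{k+1}, so:

  H_2: rank ker ∂_2 − rank ∂_3 = (4 − 4) − 0 = 0, and there is no ∂_3, so H_2 = 0.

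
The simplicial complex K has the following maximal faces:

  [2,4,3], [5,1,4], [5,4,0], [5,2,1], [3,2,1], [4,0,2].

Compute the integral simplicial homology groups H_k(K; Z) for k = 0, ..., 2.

K has 6 vertices, 12 edges, 6 triangles.
rank ∂_0 = 0, rank ∂_1 = 5 ⇒ b_0 = 6 − 0 − 5 = 1; all invariant factors of ∂_1 are 1 so no torsion. So H_0 ≅ Z.
rank ∂_1 = 5, rank ∂_2 = 6 ⇒ b_1 = 12 − 5 − 6 = 1; all invariant factors of ∂_2 are 1 so no torsion. So H_1 ≅ Z.
rank ∂_2 = 6, rank ∂_3 = 0 ⇒ b_2 = 6 − 6 − 0 = 0. So H_2 ≅ 0.

H_0 = Z,  H_1 = Z,  H_2 = 0.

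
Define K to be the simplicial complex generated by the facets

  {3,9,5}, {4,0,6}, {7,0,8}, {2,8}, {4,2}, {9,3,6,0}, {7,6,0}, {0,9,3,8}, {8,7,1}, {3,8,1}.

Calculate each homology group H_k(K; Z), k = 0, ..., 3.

We work with the vertex ordering 0 < 1 < 2 < 3 < 4 < 5 < 6 < 7 < 8 < 9. The simplices of K, each written with vertices in increasing order, are:

  0-simplices (10): [0], [1], [2], [3], [4], [5], [6], [7], [8], [9]
  1-simplices (21): [0,3], [0,4], [0,6], [0,7], [0,8], [0,9], [1,3], [1,7], [1,8], [2,4], [2,8], [3,5], [3,6], [3,8], [3,9], [4,6], [5,9], [6,7], [6,9], [7,8], [8,9]
  2-simplices (13): [0,3,6], [0,3,8], [0,3,9], [0,4,6], [0,6,7], [0,6,9], [0,7,8], [0,8,9], [1,3,8], [1,7,8], [3,5,9], [3,6,9], [3,8,9]
  3-simplices (2): [0,3,6,9], [0,3,8,9]

giving chain groups C_0 ≅ Z^10, C_1 ≅ Z^21, C_2 ≅ Z^13, C_3 ≅ Z^2.

∂_1: C_1 → C_0 sends each edge [p,q] (with p < q) to q − p.
This gives a 10×21 integer matrix of rank 9; reducing to Smith normal form yields diagonal entries (1,1,1,1,1,1,1,1,1).

Boundary ∂_2: C_2 → C_1 acts by ∂[p,q,r] = [q,r] − [p,r] + [p,q]. For instance
  ∂[0,3,9] = [3,9] − [0,9] + [0,3],
  ∂[0,6,7] = [6,7] − [0,7] + [0,6].
The resulting 21×13 matrix has rank 11, and its Smith normal form has invariant factors (1,1,1,1,1,1,1,1,1,1,1).

The boundary map ∂_3: C_3 → C_2 sends each 3-simplex σ to the alternating sum Σ_i (−1)^i (σ with its i-th vertex removed). For instance
  ∂[0,3,6,9] = [3,6,9] − [0,6,9] + [0,3,9] − [0,3,6],
  ∂[0,3,8,9] = [3,8,9] − [0,8,9] + [0,3,9] − [0,3,8].
As a 13×2 matrix over Z this has rank 2, with invariant factors (1,1).

Now H_k = ker ∂_k / im ∂_{k+1}, so:

  H_0: rank C_0 − rank ∂_1 = 10 − 9 = 1, and the invariant factors of ∂_1 are all 1, so H_0 = Z.
  H_1: rank ker ∂_1 − rank ∂_2 = (21 − 9) − 11 = 1, and the invariant factors of ∂_2 are all 1, so H_1 = Z.
  H_2: rank ker ∂_2 − rank ∂_3 = (13 − 11) − 2 = 0, and the invariant factors of ∂_3 are all 1, so H_2 = 0.
  H_3: rank ker ∂_3 − rank ∂_4 = (2 − 2) − 0 = 0, and there is no ∂_4, so H_3 = 0.

H_0 ≅ Z,  H_1 ≅ Z,  H_2 = 0,  H_3 = 0.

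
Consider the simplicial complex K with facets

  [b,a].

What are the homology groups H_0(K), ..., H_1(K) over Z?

Fix the vertex order a < b and write every simplex with vertices in increasing order. Then dim K = 1 and the simplices of K are:

  0-simplices (2): a, b
  1-simplices (1): ab

giving chain groups C_0 ≅ Z^2, C_1 ≅ Z^1.

The boundary map ∂_1: C_1 → C_0 maps an edge to its endpoints' difference, ∂[p,q] = q − p. For instance
  ∂ab = b − a.
This gives a 2×1 integer matrix of rank 1; reducing to Smith normal form yields diagonal entries (1).

Now H_k = ker ∂_k / im ∂_{k+1}, so:

  H_0: rank C_0 − rank ∂_1 = 2 − 1 = 1, and the invariant factors of ∂_1 are all 1, so H_0 = Z.
  H_1: rank ker ∂_1 − rank ∂_2 = (1 − 1) − 0 = 0, and there is no ∂_2, so H_1 = 0.

H_0 ≅ Z,  H_1 = 0.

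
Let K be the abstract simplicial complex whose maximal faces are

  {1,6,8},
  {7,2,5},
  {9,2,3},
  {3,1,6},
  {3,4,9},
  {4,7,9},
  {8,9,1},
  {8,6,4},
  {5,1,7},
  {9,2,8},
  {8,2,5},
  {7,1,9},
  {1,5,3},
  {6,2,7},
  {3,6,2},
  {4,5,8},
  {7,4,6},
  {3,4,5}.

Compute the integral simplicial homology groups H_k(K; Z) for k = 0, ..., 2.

We work with the vertex ordering 1 < 2 < 3 < 4 < 5 < 6 < 7 < 8 < 9. The simplices of K, each written with vertices in increasing order, are:

  0-simplices (9): [1], [2], [3], [4], [5], [6], [7], [8], [9]
  1-simplices (27): (27 of them)
  2-simplices (18): [1,3,5], [1,3,6], [1,5,7], [1,6,8], [1,7,9], [1,8,9], [2,3,6], [2,3,9], [2,5,7], [2,5,8], [2,6,7], [2,8,9], [3,4,5], [3,4,9], [4,5,8], [4,6,7], [4,6,8], [4,7,9]

Hence C_0 ≅ Z^9, C_1 ≅ Z^27, C_2 ≅ Z^18.

∂_1: C_1 → C_0 is given by ∂[p,q] = [q] − [p]. For instance
  ∂[7,9] = [9] − [7].
The resulting 9×27 matrix has rank 8, and its Smith normal form has invariant factors (1,1,1,1,1,1,1,1).

∂_2: C_2 → C_1 acts by ∂[p,q,r] = [q,r] − [p,r] + [p,q]. For instance
  ∂[2,8,9] = [8,9] − [2,9] + [2,8],
  ∂[3,4,5] = [4,5] − [3,5] + [3,4].
As a 27×18 matrix over Z this has rank 17, with invariant factors (1,1,1,1,1,1,1,1,1,1,1,1,1,1,1,1,1).

From H_k ≅ ker(∂_k) / im(∂_{k+1}) we obtain:

  H_0: rank C_0 − rank ∂_1 = 9 − 8 = 1, and the invariant factors of ∂_1 are all 1, so H_0 ≅ Z.
  H_1: rank ker ∂_1 − rank ∂_2 = (27 − 8) − 17 = 2, and the invariant factors of ∂_2 are all 1, so H_1 ≅ Z^2.
  H_2: rank ker ∂_2 − rank ∂_3 = (18 − 17) − 0 = 1, and there is no ∂_3, so H_2 ≅ Z.

As a check, the Euler characteristic is 9 − 27 + 18 = 0, which agrees with 1 − 2 + 1 = 0.

H_0 ≅ Z,  H_1 ≅ Z^2,  H_2 ≅ Z.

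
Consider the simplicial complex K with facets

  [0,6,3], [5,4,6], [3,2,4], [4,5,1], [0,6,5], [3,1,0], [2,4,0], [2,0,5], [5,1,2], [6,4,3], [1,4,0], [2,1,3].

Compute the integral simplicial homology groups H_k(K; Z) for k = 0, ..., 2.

Take the total order 0 < 1 < 2 < 3 < 4 < 5 < 6 on the vertex set. Then K (dimension 2) consists of the simplices:

  0-simplices (7): [0], [1], [2], [3], [4], [5], [6]
  1-simplices (18): [0,1], [0,2], [0,3], [0,4], [0,5], [0,6], [1,2], [1,3], [1,4], [1,5], [2,3], [2,4], [2,5], [3,4], [3,6], [4,5], [4,6], [5,6]
  2-simplices (12): [0,1,3], [0,1,4], [0,2,4], [0,2,5], [0,3,6], [0,5,6], [1,2,3], [1,2,5], [1,4,5], [2,3,4], [3,4,6], [4,5,6]

Hence C_0 ≅ Z^7, C_1 ≅ Z^18, C_2 ≅ Z^12.

∂_1: C_1 → C_0 maps an edge to its endpoints' difference, ∂[p,q] = q − p.
The 7×18 boundary matrix has rank 6 and Smith normal form diag(1,1,1,1,1,1).

The boundary map ∂_2: C_2 → C_1 sends each 2-simplex [p,q,r] to [q,r] − [p,r] + [p,q]. For instance
  ∂[1,2,3] = [2,3] − [1,3] + [1,2],
  ∂[3,4,6] = [4,6] − [3,6] + [3,4].
The 18×12 boundary matrix has rank 12 and Smith normal form diag(1,1,1,1,1,1,1,1,1,1,1,2).

Computing H_k = (kernel of ∂_k) / (image of ∂_{k+1}):

  H_0: rank C_0 − rank ∂_1 = 7 − 6 = 1, and the invariant factors of ∂_1 are all 1, so H_0 ≅ Z.
  H_1: rank ker ∂_1 − rank ∂_2 = (18 − 6) − 12 = 0, and ∂_2 has invariant factor 2 > 1, so H_1 ≅ Z_2.
  H_2: rank ker ∂_2 − rank ∂_3 = (12 − 12) − 0 = 0, and there is no ∂_3, so H_2 ≅ 0.

H_0 ≅ Z,  H_1 ≅ Z_2,  H_2 = 0.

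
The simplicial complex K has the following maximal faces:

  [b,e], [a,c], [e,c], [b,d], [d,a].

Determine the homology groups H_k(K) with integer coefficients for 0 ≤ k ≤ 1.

Order the vertices as a < b < c < d < e. Listing each simplex with vertices in this order, K has dimension 1 with simplices:

  0-simplices (5): a, b, c, d, e
  1-simplices (5): ac, ad, bd, be, ce

Hence C_0 ≅ Z^5, C_1 ≅ Z^5.

∂_1: C_1 → C_0 maps an edge to its endpoints' difference, ∂[p,q] = q − p. For instance
  ∂be = e − b.
The resulting 5×5 matrix has rank 4, and its Smith normal form has invariant factors (1,1,1,1).

From H_k ≅ ker(∂_k) / im(∂_{k+1}) we obtain:

  H_0: rank C_0 − rank ∂_1 = 5 − 4 = 1, and the invariant factors of ∂_1 are all 1, so H_0 = Z.
  H_1: rank ker ∂_1 − rank ∂_2 = (5 − 4) − 0 = 1, and there is no ∂_2, so H_1 = Z.

As a check, the Euler characteristic is 5 − 5 = 0, which agrees with 1 − 1 = 0.

H_0 = Z,  H_1 = Z.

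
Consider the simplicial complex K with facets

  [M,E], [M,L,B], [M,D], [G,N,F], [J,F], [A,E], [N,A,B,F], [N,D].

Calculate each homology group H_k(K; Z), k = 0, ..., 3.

K has 10 vertices, 16 edges, 6 triangles, 1 3-simplex.
rank ∂_0 = 0, rank ∂_1 = 9 ⇒ b_0 = 10 − 0 − 9 = 1; all invariant factors of ∂_1 are 1 so no torsion. So H_0 ≅ Z.
rank ∂_1 = 9, rank ∂_2 = 5 ⇒ b_1 = 16 − 9 − 5 = 2; all invariant factors of ∂_2 are 1 so no torsion. So H_1 ≅ Z^2.
rank ∂_2 = 5, rank ∂_3 = 1 ⇒ b_2 = 6 − 5 − 1 = 0; all invariant factors of ∂_3 are 1 so no torsion. So H_2 ≅ 0.
rank ∂_3 = 1, rank ∂_4 = 0 ⇒ b_3 = 1 − 1 − 0 = 0. So H_3 ≅ 0.

H_0 ≅ Z,  H_1 ≅ Z^2,  H_2 = 0,  H_3 = 0.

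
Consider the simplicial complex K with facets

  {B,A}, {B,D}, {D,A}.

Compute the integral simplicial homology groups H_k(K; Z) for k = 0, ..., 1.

We work with the vertex ordering A < B < D. The simplices of K, each written with vertices in increasing order, are:

  0-simplices (3): A, B, D
  1-simplices (3): AB, AD, BD

giving chain groups C_0 ≅ Z^3, C_1 ≅ Z^3.

Boundary ∂_1: C_1 → C_0 is given by ∂[p,q] = [q] − [p].
This gives a 3×3 integer matrix of rank 2; reducing to Smith normal form yields diagonal entries (1,1).

From H_k ≅ ker(∂_k) / im(∂_{k+1}) we obtain:

  H_0: rank C_0 − rank ∂_1 = 3 − 2 = 1, and the invariant factors of ∂_1 are all 1, so H_0 ≅ Z.
  H_1: rank ker ∂_1 − rank ∂_2 = (3 − 2) − 0 = 1, and there is no ∂_2, so H_1 ≅ Z.

(K is a triangulation of the circle S^1.)

H_0 = Z,  H_1 = Z.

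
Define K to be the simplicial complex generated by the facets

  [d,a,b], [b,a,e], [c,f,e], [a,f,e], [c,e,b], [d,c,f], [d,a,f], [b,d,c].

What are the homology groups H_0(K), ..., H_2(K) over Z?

Take the total order a < b < c < d < e < f on the vertex set. Then K (dimension 2) consists of the simplices:

  0-simplices (6): a, b, c, d, e, f
  1-simplices (12): ab, ad, ae, af, bc, bd, be, cd, ce, cf, df, ef
  2-simplices (8): abd, abe, adf, aef, bcd, bce, cdf, cef

so the chain groups are C_0 ≅ Z^6, C_1 ≅ Z^12, C_2 ≅ Z^8.

The boundary map ∂_1: C_1 → C_0 sends each edge [p,q] (with p < q) to q − p.
The 6×12 boundary matrix has rank 5 and Smith normal form diag(1,1,1,1,1).

Boundary ∂_2: C_2 → C_1 maps a triangle to the signed sum of its edges. For instance
  ∂abd = bd − ad + ab,
  ∂bcd = cd − bd + bc.
The resulting 12×8 matrix has rank 7, and its Smith normal form has invariant factors (1,1,1,1,1,1,1).

From H_k ≅ ker(∂_k) / im(∂_{k+1}) we obtain:

  H_0: rank C_0 − rank ∂_1 = 6 − 5 = 1, and the invariant factors of ∂_1 are all 1, so H_0 ≅ Z.
  H_1: rank ker ∂_1 − rank ∂_2 = (12 − 5) − 7 = 0, and the invariant factors of ∂_2 are all 1, so H_1 ≅ 0.
  H_2: rank ker ∂_2 − rank ∂_3 = (8 − 7) − 0 = 1, and there is no ∂_3, so H_2 ≅ Z.

As a check, the Euler characteristic is 6 − 12 + 8 = 2, which agrees with 1 − 0 + 1 = 2.

H_0 ≅ Z,  H_1 = 0,  H_2 ≅ Z.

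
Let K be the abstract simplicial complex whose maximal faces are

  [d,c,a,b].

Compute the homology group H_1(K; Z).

Take the total order a < b < c < d on the vertex set. Then K (dimension 3) consists of the simplices:

  0-simplices (4): a, b, c, d
  1-simplices (6): ab, ac, ad, bc, bd, cd
  2-simplices (4): abc, abd, acd, bcd
  3-simplices (1): abcd

so the chain groups are C_0 ≅ Z^4, C_1 ≅ Z^6, C_2 ≅ Z^4, C_3 ≅ Z^1.

Boundary ∂_1: C_1 → C_0 is given by ∂[p,q] = [q] − [p]. For instance
  ∂ad = d − a.
This gives a 4×6 integer matrix of rank 3; reducing to Smith normal form yields diagonal entries (1,1,1).

∂_2: C_2 → C_1 acts by ∂[p,q,r] = [q,r] − [p,r] + [p,q]. For instance
  ∂abc = bc − ac + ab,
  ∂abd = bd − ad + ab.
This gives a 6×4 integer matrix of rank 3; reducing to Smith normal form yields diagonal entries (1,1,1).

∂_3: C_3 → C_2 sends each 3-simplex σ to the alternating sum Σ_i (−1)^i (σ with its i-th vertex removed). For instance
  ∂abcd = bcd − acd + abd − abc.
This gives a 4×1 integer matrix of rank 1; reducing to Smith normal form yields diagonal entries (1).

Computing H_k = (kernel of ∂_k) / (image of ∂_{k+1}):

  H_1: rank ker ∂_1 − rank ∂_2 = (6 − 3) − 3 = 0, and the invariant factors of ∂_2 are all 1, so H_1 = 0.

(K is a triangulation of the 3-simplex.)

H_1 ≅ 0.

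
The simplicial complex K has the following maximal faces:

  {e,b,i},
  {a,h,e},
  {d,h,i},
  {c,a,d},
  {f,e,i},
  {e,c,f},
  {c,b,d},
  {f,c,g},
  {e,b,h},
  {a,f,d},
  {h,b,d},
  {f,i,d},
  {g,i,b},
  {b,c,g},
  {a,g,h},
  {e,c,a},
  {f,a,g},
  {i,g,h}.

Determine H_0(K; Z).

Take the total order a < b < c < d < e < f < g < h < i on the vertex set. Then K (dimension 2) consists of the simplices:

  0-simplices (9): a, b, c, d, e, f, g, h, i
  1-simplices (27): ac, ad, ae, af, ag, ah, bc, bd, be, bg, bh, bi, cd, ce, cf, cg, df, dh, di, ef, eh, ei, fg, fi, gh, gi, hi
  2-simplices (18): acd, ace, adf, aeh, afg, agh, bcd, bcg, bdh, beh, bei, bgi, cef, cfg, dfi, dhi, efi, ghi

Hence C_0 ≅ Z^9, C_1 ≅ Z^27, C_2 ≅ Z^18.

∂_1: C_1 → C_0 is given by ∂[p,q] = [q] − [p]. For instance
  ∂ag = g − a.
The resulting 9×27 matrix has rank 8, and its Smith normal form has invariant factors (1,1,1,1,1,1,1,1).

The boundary map ∂_2: C_2 → C_1 sends each 2-simplex [p,q,r] to [q,r] − [p,r] + [p,q]. For instance
  ∂ace = ce − ae + ac,
  ∂ghi = hi − gi + gh.
The 27×18 boundary matrix has rank 18 and Smith normal form diag(1,1,1,1,1,1,1,1,1,1,1,1,1,1,1,1,1,2).

From H_k ≅ ker(∂_k) / im(∂_{k+1}) we obtain:

  H_0: rank C_0 − rank ∂_1 = 9 − 8 = 1, and the invariant factors of ∂_1 are all 1, so H_0 ≅ Z.

(K is a triangulation of the Klein bottle.)

H_0 = Z.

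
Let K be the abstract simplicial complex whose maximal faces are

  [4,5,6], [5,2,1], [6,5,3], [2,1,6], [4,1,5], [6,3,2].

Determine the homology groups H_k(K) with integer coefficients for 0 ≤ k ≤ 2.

Fix the vertex order 1 < 2 < 3 < 4 < 5 < 6 and write every simplex with vertices in increasing order. Then dim K = 2 and the simplices of K are:

  0-simplices (6): [1], [2], [3], [4], [5], [6]
  1-simplices (12): [1,2], [1,4], [1,5], [1,6], [2,3], [2,5], [2,6], [3,5], [3,6], [4,5], [4,6], [5,6]
  2-simplices (6): [1,2,5], [1,2,6], [1,4,5], [2,3,6], [3,5,6], [4,5,6]

so the chain groups are C_0 ≅ Z^6, C_1 ≅ Z^12, C_2 ≅ Z^6.

∂_1: C_1 → C_0 is given by ∂[p,q] = [q] − [p]. For instance
  ∂[1,4] = [4] − [1].
This gives a 6×12 integer matrix of rank 5; reducing to Smith normal form yields diagonal entries (1,1,1,1,1).

∂_2: C_2 → C_1 maps a triangle to the signed sum of its edges. For instance
  ∂[1,2,6] = [2,6] − [1,6] + [1,2],
  ∂[2,3,6] = [3,6] − [2,6] + [2,3].
This gives a 12×6 integer matrix of rank 6; reducing to Smith normal form yields diagonal entries (1,1,1,1,1,1).

Reading off H_k = ker ∂_k / im ∂_{k+1}:

  H_0: rank C_0 − rank ∂_1 = 6 − 5 = 1, and the invariant factors of ∂_1 are all 1, so H_0 = Z.
  H_1: rank ker ∂_1 − rank ∂_2 = (12 − 5) − 6 = 1, and the invariant factors of ∂_2 are all 1, so H_1 = Z.
  H_2: rank ker ∂_2 − rank ∂_3 = (6 − 6) − 0 = 0, and there is no ∂_3, so H_2 = 0.

(K is a triangulation of the cylinder S^1 x I.)

H_0 ≅ Z,  H_1 ≅ Z,  H_2 = 0.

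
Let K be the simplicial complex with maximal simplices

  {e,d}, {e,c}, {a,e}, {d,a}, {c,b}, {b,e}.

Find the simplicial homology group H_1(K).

H_1 ≅ Z^2.

K has 5 vertices, 6 edges.
rank ∂_1 = 4, rank ∂_2 = 0 ⇒ b_1 = 6 − 4 − 0 = 2. So H_1 = Z^2.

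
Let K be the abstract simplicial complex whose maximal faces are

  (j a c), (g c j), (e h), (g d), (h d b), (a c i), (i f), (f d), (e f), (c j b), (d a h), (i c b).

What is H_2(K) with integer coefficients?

Take the total order a < b < c < d < e < f < g < h < i < j on the vertex set. Then K (dimension 2) consists of the simplices:

  0-simplices (10): a, b, c, d, e, f, g, h, i, j
  1-simplices (20): ac, ad, ah, ai, aj, bc, bd, bh, bi, bj, cg, ci, cj, df, dg, dh, ef, eh, fi, gj
  2-simplices (7): aci, acj, adh, bci, bcj, bdh, cgj

Hence C_0 ≅ Z^10, C_1 ≅ Z^20, C_2 ≅ Z^7.

∂_1: C_1 → C_0 is given by ∂[p,q] = [q] − [p]. For instance
  ∂cj = j − c.
As a 10×20 matrix over Z this has rank 9, with invariant factors (1,1,1,1,1,1,1,1,1).

Boundary ∂_2: C_2 → C_1 maps a triangle to the signed sum of its edges. For instance
  ∂acj = cj − aj + ac,
  ∂aci = ci − ai + ac.
The 20×7 boundary matrix has rank 7 and Smith normal form diag(1,1,1,1,1,1,1).

Reading off H_k = ker ∂_k / im ∂_{k+1}:

  H_2: rank ker ∂_2 − rank ∂_3 = (7 − 7) − 0 = 0, and there is no ∂_3, so H_2 ≅ 0.

H_2 = 0.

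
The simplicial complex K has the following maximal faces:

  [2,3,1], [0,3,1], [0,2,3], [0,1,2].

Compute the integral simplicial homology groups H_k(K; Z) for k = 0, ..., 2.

We work with the vertex ordering 0 < 1 < 2 < 3. The simplices of K, each written with vertices in increasing order, are:

  0-simplices (4): [0], [1], [2], [3]
  1-simplices (6): [0,1], [0,2], [0,3], [1,2], [1,3], [2,3]
  2-simplices (4): [0,1,2], [0,1,3], [0,2,3], [1,2,3]

so the chain groups are C_0 ≅ Z^4, C_1 ≅ Z^6, C_2 ≅ Z^4.

Boundary ∂_1: C_1 → C_0 sends each edge [p,q] (with p < q) to q − p. For instance
  ∂[1,3] = [3] − [1].
The resulting 4×6 matrix has rank 3, and its Smith normal form has invariant factors (1,1,1).

Boundary ∂_2: C_2 → C_1 sends each 2-simplex [p,q,r] to [q,r] − [p,r] + [p,q]. For instance
  ∂[0,1,2] = [1,2] − [0,2] + [0,1],
  ∂[0,1,3] = [1,3] − [0,3] + [0,1].
The 6×4 boundary matrix has rank 3 and Smith normal form diag(1,1,1).

Reading off H_k = ker ∂_k / im ∂_{k+1}:

  H_0: rank C_0 − rank ∂_1 = 4 − 3 = 1, and the invariant factors of ∂_1 are all 1, so H_0 ≅ Z.
  H_1: rank ker ∂_1 − rank ∂_2 = (6 − 3) − 3 = 0, and the invariant factors of ∂_2 are all 1, so H_1 ≅ 0.
  H_2: rank ker ∂_2 − rank ∂_3 = (4 − 3) − 0 = 1, and there is no ∂_3, so H_2 ≅ Z.

H_0 ≅ Z,  H_1 = 0,  H_2 ≅ Z.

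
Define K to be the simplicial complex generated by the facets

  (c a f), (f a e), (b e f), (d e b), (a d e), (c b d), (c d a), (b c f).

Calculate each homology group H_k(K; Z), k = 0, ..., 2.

H_0 = Z,  H_1 = 0,  H_2 = Z.

Fix the vertex order a < b < c < d < e < f and write every simplex with vertices in increasing order. Then dim K = 2 and the simplices of K are:

  0-simplices (6): a, b, c, d, e, f
  1-simplices (12): ac, ad, ae, af, bc, bd, be, bf, cd, cf, de, ef
  2-simplices (8): acd, acf, ade, aef, bcd, bcf, bde, bef

Hence C_0 ≅ Z^6, C_1 ≅ Z^12, C_2 ≅ Z^8.

Boundary ∂_1: C_1 → C_0 sends each edge [p,q] (with p < q) to q − p.
The 6×12 boundary matrix has rank 5 and Smith normal form diag(1,1,1,1,1).

Boundary ∂_2: C_2 → C_1 sends each 2-simplex [p,q,r] to [q,r] − [p,r] + [p,q]. For instance
  ∂bcd = cd − bd + bc,
  ∂bef = ef − bf + be.
The resulting 12×8 matrix has rank 7, and its Smith normal form has invariant factors (1,1,1,1,1,1,1).

Computing H_k = (kernel of ∂_k) / (image of ∂_{k+1}):

  H_0: rank C_0 − rank ∂_1 = 6 − 5 = 1, and the invariant factors of ∂_1 are all 1, so H_0 = Z.
  H_1: rank ker ∂_1 − rank ∂_2 = (12 − 5) − 7 = 0, and the invariant factors of ∂_2 are all 1, so H_1 = 0.
  H_2: rank ker ∂_2 − rank ∂_3 = (8 − 7) − 0 = 1, and there is no ∂_3, so H_2 = Z.

As a check, the Euler characteristic is 6 − 12 + 8 = 2, which agrees with 1 − 0 + 1 = 2.
(K is a triangulation of the 2-sphere S^2.)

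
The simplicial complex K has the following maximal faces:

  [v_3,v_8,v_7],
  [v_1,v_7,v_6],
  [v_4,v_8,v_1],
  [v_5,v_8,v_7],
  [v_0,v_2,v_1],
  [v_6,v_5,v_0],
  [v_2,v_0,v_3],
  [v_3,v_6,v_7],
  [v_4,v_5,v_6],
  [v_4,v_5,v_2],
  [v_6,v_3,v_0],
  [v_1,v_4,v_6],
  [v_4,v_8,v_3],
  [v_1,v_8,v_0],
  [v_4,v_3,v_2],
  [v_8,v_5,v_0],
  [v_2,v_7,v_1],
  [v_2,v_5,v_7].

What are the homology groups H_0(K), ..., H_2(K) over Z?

H_0 = Z,  H_1 = Z^2,  H_2 = Z.

Fix the vertex order v_0 < v_1 < v_2 < v_3 < v_4 < v_5 < v_6 < v_7 < v_8 and write every simplex with vertices in increasing order. Then dim K = 2 and the simplices of K are:

  0-simplices (9): [v_0], [v_1], [v_2], [v_3], [v_4], [v_5], [v_6], [v_7], [v_8]
  1-simplices (27): (27 of them)
  2-simplices (18): (18 of them)

so the chain groups are C_0 ≅ Z^9, C_1 ≅ Z^27, C_2 ≅ Z^18.

∂_1: C_1 → C_0 sends each edge [p,q] (with p < q) to q − p.
The resulting 9×27 matrix has rank 8, and its Smith normal form has invariant factors (1,1,1,1,1,1,1,1).

The boundary map ∂_2: C_2 → C_1 acts by ∂[p,q,r] = [q,r] − [p,r] + [p,q]. For instance
  ∂[v_2,v_3,v_4] = [v_3,v_4] − [v_2,v_4] + [v_2,v_3],
  ∂[v_0,v_1,v_8] = [v_1,v_8] − [v_0,v_8] + [v_0,v_1].
As a 27×18 matrix over Z this has rank 17, with invariant factors (1,1,1,1,1,1,1,1,1,1,1,1,1,1,1,1,1).

Now H_k = ker ∂_k / im ∂_{k+1}, so:

  H_0: rank C_0 − rank ∂_1 = 9 − 8 = 1, and the invariant factors of ∂_1 are all 1, so H_0 ≅ Z.
  H_1: rank ker ∂_1 − rank ∂_2 = (27 − 8) − 17 = 2, and the invariant factors of ∂_2 are all 1, so H_1 ≅ Z^2.
  H_2: rank ker ∂_2 − rank ∂_3 = (18 − 17) − 0 = 1, and there is no ∂_3, so H_2 ≅ Z.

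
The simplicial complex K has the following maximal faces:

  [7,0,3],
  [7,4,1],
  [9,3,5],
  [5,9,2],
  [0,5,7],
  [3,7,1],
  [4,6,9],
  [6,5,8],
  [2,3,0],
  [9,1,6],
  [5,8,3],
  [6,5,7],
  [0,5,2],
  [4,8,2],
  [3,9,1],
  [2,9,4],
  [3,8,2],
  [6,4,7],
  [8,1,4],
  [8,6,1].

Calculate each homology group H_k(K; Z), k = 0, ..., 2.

H_0 = Z,  H_1 = Z ⊕ Z/2,  H_2 = 0.

K has 10 vertices, 30 edges, 20 triangles.
rank ∂_0 = 0, rank ∂_1 = 9 ⇒ b_0 = 10 − 0 − 9 = 1; all invariant factors of ∂_1 are 1 so no torsion. So H_0 ≅ Z.
rank ∂_1 = 9, rank ∂_2 = 20 ⇒ b_1 = 30 − 9 − 20 = 1; ∂_2 has invariant factor(s) [2] giving torsion. So H_1 ≅ Z ⊕ Z/2.
rank ∂_2 = 20, rank ∂_3 = 0 ⇒ b_2 = 20 − 20 − 0 = 0. So H_2 ≅ 0.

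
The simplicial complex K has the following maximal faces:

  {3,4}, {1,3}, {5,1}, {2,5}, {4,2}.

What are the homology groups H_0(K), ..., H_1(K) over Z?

Take the total order 1 < 2 < 3 < 4 < 5 on the vertex set. Then K (dimension 1) consists of the simplices:

  0-simplices (5): [1], [2], [3], [4], [5]
  1-simplices (5): [1,3], [1,5], [2,4], [2,5], [3,4]

giving chain groups C_0 ≅ Z^5, C_1 ≅ Z^5.

The boundary map ∂_1: C_1 → C_0 is given by ∂[p,q] = [q] − [p]. For instance
  ∂[3,4] = [4] − [3].
This gives a 5×5 integer matrix of rank 4; reducing to Smith normal form yields diagonal entries (1,1,1,1).

Computing H_k = (kernel of ∂_k) / (image of ∂_{k+1}):

  H_0: rank C_0 − rank ∂_1 = 5 − 4 = 1, and the invariant factors of ∂_1 are all 1, so H_0 = Z.
  H_1: rank ker ∂_1 − rank ∂_2 = (5 − 4) − 0 = 1, and there is no ∂_2, so H_1 = Z.

As a check, the Euler characteristic is 5 − 5 = 0, which agrees with 1 − 1 = 0.

H_0 = Z,  H_1 = Z.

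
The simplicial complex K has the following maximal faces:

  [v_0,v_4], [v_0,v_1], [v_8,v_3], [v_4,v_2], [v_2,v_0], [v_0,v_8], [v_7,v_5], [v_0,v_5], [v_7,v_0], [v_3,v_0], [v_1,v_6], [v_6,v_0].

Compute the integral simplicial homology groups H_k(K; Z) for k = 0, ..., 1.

H_0 = Z,  H_1 = Z^4.

We work with the vertex ordering v_0 < v_1 < v_2 < v_3 < v_4 < v_5 < v_6 < v_7 < v_8. The simplices of K, each written with vertices in increasing order, are:

  0-simplices (9): [v_0], [v_1], [v_2], [v_3], [v_4], [v_5], [v_6], [v_7], [v_8]
  1-simplices (12): [v_0,v_1], [v_0,v_2], [v_0,v_3], [v_0,v_4], [v_0,v_5], [v_0,v_6], [v_0,v_7], [v_0,v_8], [v_1,v_6], [v_2,v_4], [v_3,v_8], [v_5,v_7]

so the chain groups are C_0 ≅ Z^9, C_1 ≅ Z^12.

∂_1: C_1 → C_0 is given by ∂[p,q] = [q] − [p].
The 9×12 boundary matrix has rank 8 and Smith normal form diag(1,1,1,1,1,1,1,1).

Reading off H_k = ker ∂_k / im ∂_{k+1}:

  H_0: rank C_0 − rank ∂_1 = 9 − 8 = 1, and the invariant factors of ∂_1 are all 1, so H_0 ≅ Z.
  H_1: rank ker ∂_1 − rank ∂_2 = (12 − 8) − 0 = 4, and there is no ∂_2, so H_1 ≅ Z^4.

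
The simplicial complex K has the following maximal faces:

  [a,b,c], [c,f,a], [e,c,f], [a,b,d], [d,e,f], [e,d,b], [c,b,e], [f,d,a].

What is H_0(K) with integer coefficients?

H_0 = Z.

Fix the vertex order a < b < c < d < e < f and write every simplex with vertices in increasing order. Then dim K = 2 and the simplices of K are:

  0-simplices (6): a, b, c, d, e, f
  1-simplices (12): ab, ac, ad, af, bc, bd, be, ce, cf, de, df, ef
  2-simplices (8): abc, abd, acf, adf, bce, bde, cef, def

so the chain groups are C_0 ≅ Z^6, C_1 ≅ Z^12, C_2 ≅ Z^8.

The boundary map ∂_1: C_1 → C_0 sends each edge [p,q] (with p < q) to q − p.
The 6×12 boundary matrix has rank 5 and Smith normal form diag(1,1,1,1,1).

The boundary map ∂_2: C_2 → C_1 acts by ∂[p,q,r] = [q,r] − [p,r] + [p,q]. For instance
  ∂acf = cf − af + ac,
  ∂abd = bd − ad + ab.
This gives a 12×8 integer matrix of rank 7; reducing to Smith normal form yields diagonal entries (1,1,1,1,1,1,1).

Computing H_k = (kernel of ∂_k) / (image of ∂_{k+1}):

  H_0: rank C_0 − rank ∂_1 = 6 − 5 = 1, and the invariant factors of ∂_1 are all 1, so H_0 ≅ Z.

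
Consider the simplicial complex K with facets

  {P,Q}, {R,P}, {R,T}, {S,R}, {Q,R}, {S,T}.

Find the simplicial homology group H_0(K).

Order the vertices as P < Q < R < S < T. Listing each simplex with vertices in this order, K has dimension 1 with simplices:

  0-simplices (5): P, Q, R, S, T
  1-simplices (6): PQ, PR, QR, RS, RT, ST

Hence C_0 ≅ Z^5, C_1 ≅ Z^6.

The boundary map ∂_1: C_1 → C_0 sends each edge [p,q] (with p < q) to q − p.
This gives a 5×6 integer matrix of rank 4; reducing to Smith normal form yields diagonal entries (1,1,1,1).

Computing H_k = (kernel of ∂_k) / (image of ∂_{k+1}):

  H_0: rank C_0 − rank ∂_1 = 5 − 4 = 1, and the invariant factors of ∂_1 are all 1, so H_0 = Z.

(K is a triangulation of a wedge of 2 circles.)

H_0 ≅ Z.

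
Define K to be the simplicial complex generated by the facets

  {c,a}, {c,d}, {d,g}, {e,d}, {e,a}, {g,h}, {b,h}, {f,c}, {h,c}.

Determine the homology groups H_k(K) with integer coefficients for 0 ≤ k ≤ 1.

H_0 = Z,  H_1 = Z^2.

Fix the vertex order a < b < c < d < e < f < g < h and write every simplex with vertices in increasing order. Then dim K = 1 and the simplices of K are:

  0-simplices (8): a, b, c, d, e, f, g, h
  1-simplices (9): ac, ae, bh, cd, cf, ch, de, dg, gh

so the chain groups are C_0 ≅ Z^8, C_1 ≅ Z^9.

∂_1: C_1 → C_0 is given by ∂[p,q] = [q] − [p]. For instance
  ∂bh = h − b.
This gives a 8×9 integer matrix of rank 7; reducing to Smith normal form yields diagonal entries (1,1,1,1,1,1,1).

Now H_k = ker ∂_k / im ∂_{k+1}, so:

  H_0: rank C_0 − rank ∂_1 = 8 − 7 = 1, and the invariant factors of ∂_1 are all 1, so H_0 = Z.
  H_1: rank ker ∂_1 − rank ∂_2 = (9 − 7) − 0 = 2, and there is no ∂_2, so H_1 = Z^2.

As a check, the Euler characteristic is 8 − 9 = -1, which agrees with 1 − 2 = -1.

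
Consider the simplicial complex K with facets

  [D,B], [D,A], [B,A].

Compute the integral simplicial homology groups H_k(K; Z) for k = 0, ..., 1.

H_0 ≅ Z,  H_1 ≅ Z.

Fix the vertex order A < B < D and write every simplex with vertices in increasing order. Then dim K = 1 and the simplices of K are:

  0-simplices (3): A, B, D
  1-simplices (3): AB, AD, BD

giving chain groups C_0 ≅ Z^3, C_1 ≅ Z^3.

The boundary map ∂_1: C_1 → C_0 maps an edge to its endpoints' difference, ∂[p,q] = q − p. For instance
  ∂AB = B − A.
As a 3×3 matrix over Z this has rank 2, with invariant factors (1,1).

Now H_k = ker ∂_k / im ∂_{k+1}, so:

  H_0: rank C_0 − rank ∂_1 = 3 − 2 = 1, and the invariant factors of ∂_1 are all 1, so H_0 = Z.
  H_1: rank ker ∂_1 − rank ∂_2 = (3 − 2) − 0 = 1, and there is no ∂_2, so H_1 = Z.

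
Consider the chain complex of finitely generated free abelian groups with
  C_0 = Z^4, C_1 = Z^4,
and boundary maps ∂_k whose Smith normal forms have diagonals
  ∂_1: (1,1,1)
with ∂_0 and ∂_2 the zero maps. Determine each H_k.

H_0 ≅ Z,  H_1 ≅ Z.

H_0: b_0 = 4 − 0 − 3 = 1; torsion from ∂_1 factors > 1: none. So H_0 ≅ Z.
H_1: b_1 = 4 − 3 − 0 = 1; torsion from ∂_2 factors > 1: none. So H_1 ≅ Z.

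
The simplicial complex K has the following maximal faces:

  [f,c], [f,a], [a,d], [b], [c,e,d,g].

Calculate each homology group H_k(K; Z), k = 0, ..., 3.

K has 7 vertices, 9 edges, 4 triangles, 1 3-simplex.
rank ∂_0 = 0, rank ∂_1 = 5 ⇒ b_0 = 7 − 0 − 5 = 2; all invariant factors of ∂_1 are 1 so no torsion. So H_0 = Z^2.
rank ∂_1 = 5, rank ∂_2 = 3 ⇒ b_1 = 9 − 5 − 3 = 1; all invariant factors of ∂_2 are 1 so no torsion. So H_1 = Z.
rank ∂_2 = 3, rank ∂_3 = 1 ⇒ b_2 = 4 − 3 − 1 = 0; all invariant factors of ∂_3 are 1 so no torsion. So H_2 = 0.
rank ∂_3 = 1, rank ∂_4 = 0 ⇒ b_3 = 1 − 1 − 0 = 0. So H_3 = 0.

H_0 = Z^2,  H_1 = Z,  H_2 = 0,  H_3 = 0.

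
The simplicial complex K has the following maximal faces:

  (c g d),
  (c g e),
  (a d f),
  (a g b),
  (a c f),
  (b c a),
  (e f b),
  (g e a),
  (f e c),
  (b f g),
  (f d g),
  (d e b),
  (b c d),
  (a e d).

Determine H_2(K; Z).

Take the total order a < b < c < d < e < f < g on the vertex set. Then K (dimension 2) consists of the simplices:

  0-simplices (7): a, b, c, d, e, f, g
  1-simplices (21): ab, ac, ad, ae, af, ag, bc, bd, be, bf, bg, cd, ce, cf, cg, de, df, dg, ef, eg, fg
  2-simplices (14): abc, abg, acf, ade, adf, aeg, bcd, bde, bef, bfg, cdg, cef, ceg, dfg

Hence C_0 ≅ Z^7, C_1 ≅ Z^21, C_2 ≅ Z^14.

The boundary map ∂_1: C_1 → C_0 maps an edge to its endpoints' difference, ∂[p,q] = q − p. For instance
  ∂de = e − d.
The 7×21 boundary matrix has rank 6 and Smith normal form diag(1,1,1,1,1,1).

∂_2: C_2 → C_1 sends each 2-simplex [p,q,r] to [q,r] − [p,r] + [p,q]. For instance
  ∂cdg = dg − cg + cd,
  ∂acf = cf − af + ac.
The 21×14 boundary matrix has rank 13 and Smith normal form diag(1,1,1,1,1,1,1,1,1,1,1,1,1).

Reading off H_k = ker ∂_k / im ∂_{k+1}:

  H_2: rank ker ∂_2 − rank ∂_3 = (14 − 13) − 0 = 1, and there is no ∂_3, so H_2 = Z.

H_2 ≅ Z.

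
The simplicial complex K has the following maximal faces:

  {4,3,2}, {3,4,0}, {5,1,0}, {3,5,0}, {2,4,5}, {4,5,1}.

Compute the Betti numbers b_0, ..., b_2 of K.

b_0 = 1, b_1 = 1, b_2 = 0.

Take the total order 0 < 1 < 2 < 3 < 4 < 5 on the vertex set. Then K (dimension 2) consists of the simplices:

  0-simplices (6): [0], [1], [2], [3], [4], [5]
  1-simplices (12): [0,1], [0,3], [0,4], [0,5], [1,4], [1,5], [2,3], [2,4], [2,5], [3,4], [3,5], [4,5]
  2-simplices (6): [0,1,5], [0,3,4], [0,3,5], [1,4,5], [2,3,4], [2,4,5]

so the chain groups are C_0 ≅ Z^6, C_1 ≅ Z^12, C_2 ≅ Z^6.

The boundary map ∂_1: C_1 → C_0 sends each edge [p,q] (with p < q) to q − p.
The resulting 6×12 matrix has rank 5, and its Smith normal form has invariant factors (1,1,1,1,1).

∂_2: C_2 → C_1 sends each 2-simplex [p,q,r] to [q,r] − [p,r] + [p,q]. For instance
  ∂[0,1,5] = [1,5] − [0,5] + [0,1],
  ∂[1,4,5] = [4,5] − [1,5] + [1,4].
This gives a 12×6 integer matrix of rank 6; reducing to Smith normal form yields diagonal entries (1,1,1,1,1,1).

Reading off H_k = ker ∂_k / im ∂_{k+1}:

  H_0: rank C_0 − rank ∂_1 = 6 − 5 = 1, and the invariant factors of ∂_1 are all 1, so H_0 ≅ Z.
  H_1: rank ker ∂_1 − rank ∂_2 = (12 − 5) − 6 = 1, and the invariant factors of ∂_2 are all 1, so H_1 ≅ Z.
  H_2: rank ker ∂_2 − rank ∂_3 = (6 − 6) − 0 = 0, and there is no ∂_3, so H_2 ≅ 0.

As a check, the Euler characteristic is 6 − 12 + 6 = 0, which agrees with 1 − 1 + 0 = 0.

Hence the Betti numbers are b_0 = 1, b_1 = 1, b_2 = 0.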